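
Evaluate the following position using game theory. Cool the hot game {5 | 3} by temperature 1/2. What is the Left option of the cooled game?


Original game: {5 | 3} (a switch {a | b} with a > b).
Cooling by t (for t below the temperature (a - b)/2 = 1) taxes each move by t: {a | b} cooled by t is {a - t | b + t}.
Cooling amount: t = 1/2
Cooled Left option: 5 - 1/2 = 9/2
Cooled Right option: 3 + 1/2 = 7/2
Cooled game: {9/2 | 7/2}
Left option = 9/2

9/2


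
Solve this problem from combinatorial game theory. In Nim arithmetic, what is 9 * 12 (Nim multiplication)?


Nim multiplication is bilinear over XOR: (u XOR v) * w = (u*w) XOR (v*w).
So we split each operand into its bit components and XOR the pairwise Nim products.
9 = 1 + 8 (as XOR of powers of 2).
12 = 4 + 8 (as XOR of powers of 2).
Using the standard Nim-product table on single bits:
  2*2 = 3,   2*4 = 8,   2*8 = 12,
  4*4 = 6,   4*8 = 11,  8*8 = 13,
and  1*x = x (identity), k*l = l*k (commutative).
Pairwise Nim products:
  1 * 4 = 4
  1 * 8 = 8
  8 * 4 = 11
  8 * 8 = 13
XOR them: 4 XOR 8 XOR 11 XOR 13 = 10.
Result: 9 * 12 = 10 (in Nim).

10


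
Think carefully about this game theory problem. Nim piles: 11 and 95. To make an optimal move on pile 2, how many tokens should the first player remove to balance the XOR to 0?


Piles: 11 and 95
Current XOR: 11 XOR 95 = 84 (non-zero, so this is an N-position).
To make the XOR zero, we need to find a move that balances the piles.
For pile 2 (size 95): target = 95 XOR 84 = 11
We reduce pile 2 from 95 to 11.
Tokens removed: 95 - 11 = 84
Verification: 11 XOR 11 = 0

84


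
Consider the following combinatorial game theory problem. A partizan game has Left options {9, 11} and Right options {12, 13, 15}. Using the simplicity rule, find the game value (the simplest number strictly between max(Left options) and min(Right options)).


Left options: {9, 11}, max = 11
Right options: {12, 13, 15}, min = 12
All options are numbers and max(Left) < min(Right), so by the simplicity theorem the value is the simplest (earliest-born) number strictly between 11 and 12.
No integer lies strictly between 11 and 12, so the value is the dyadic rational m/2^k in the interval with the smallest k (then m odd); search k = 1, 2, ...:
Denominator 2: 23/2 lies strictly between 11 and 12 -- found.
The simplest number in the interval is 23/2.
Game value = 23/2

23/2


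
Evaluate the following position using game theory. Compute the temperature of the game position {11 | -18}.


The game is {11 | -18}, a switch {a | b} with numbers a > b.
Cooling {a | b} by t gives {a - t | b + t}, which stops being hot when a - t = b + t, i.e. at t = (a - b)/2. So the temperature of a switch is (a - b)/2.
Temperature = (Left option - Right option) / 2
= (11 - (-18)) / 2
= 29 / 2
= 29/2

29/2


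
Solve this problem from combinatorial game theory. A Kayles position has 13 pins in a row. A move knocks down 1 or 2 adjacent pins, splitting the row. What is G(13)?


Kayles: a move removes 1 or 2 adjacent pins from a contiguous row.
Removing pins from a row of k leaves two independent rows (a, b) with a + b = k - 1 (one pin) or a + b = k - 2 (two pins); an end removal gives a = 0.
By Sprague-Grundy, G(k) = mex{ G(a) XOR G(b) } over all these splits. G(0) = 0.
G(1): splits (0,0):0^0=0 -> mex({0}) = 1
G(2): splits (0,1):0^1=1 (0,0):0^0=0 -> mex({0, 1}) = 2
G(3): splits (0,2):0^2=2 (1,1):1^1=0 (0,1):0^1=1 -> mex({0, 1, 2}) = 3
G(4): splits (0,3):0^3=3 (1,2):1^2=3 (0,2):0^2=2 (1,1):1^1=0 -> mex({0, 2, 3}) = 1
G(5): splits (0,4):0^1=1 (1,3):1^3=2 (2,2):2^2=0 (0,3):0^3=3 (1,2):1^2=3 -> mex({0, 1, 2, 3}) = 4
G(6) = mex({0, 1, 2, 4}) = 3
G(7) = mex({0, 1, 3, 4, 5}) = 2
G(8) = mex({0, 2, 3, 5, 6}) = 1
G(9) = mex({0, 1, 2, 3, 6, 7}) = 4
G(10) = mex({0, 1, 3, 4, 5, 7}) = 2
G(11) = mex({0, 1, 2, 3, 4, 5}) = 6
G(12) = mex({0, 1, 2, 3, 5, 6, 7}) = 4
G(13) = mex({0, 2, 3, 4, 6, 7}) = 1
Therefore G(13) = 1.

1


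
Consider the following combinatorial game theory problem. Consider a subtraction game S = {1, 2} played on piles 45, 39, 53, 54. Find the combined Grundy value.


Subtraction set: {1, 2}
For this subtraction set, G(n) = n mod 3 (period = max + 1 = 3).
Pile 1 (size 45): G(45) = 45 mod 3 = 0
Pile 2 (size 39): G(39) = 39 mod 3 = 0
Pile 3 (size 53): G(53) = 53 mod 3 = 2
Pile 4 (size 54): G(54) = 54 mod 3 = 0
Total Grundy value = XOR of all: 0 XOR 0 XOR 2 XOR 0 = 2

2


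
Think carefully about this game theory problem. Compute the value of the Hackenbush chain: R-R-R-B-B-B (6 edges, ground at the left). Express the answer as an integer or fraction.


Edges (from ground): R-R-R-B-B-B
By Berlekamp's sign-expansion rule, a Blue-Red Hackenbush stalk has the value of the surreal number whose sign sequence is the edge sequence with B -> + and R -> -.
Sign sequence: ---+++
Trace the sign expansion in the surreal number tree, starting from 0:
Edge 1: R (sign -) -> bounds (-inf, 0), value = -1
Edge 2: R (sign -) -> bounds (-inf, -1), value = -2
Edge 3: R (sign -) -> bounds (-inf, -2), value = -3
Edge 4: B (sign +) -> bounds (-3, -2), value = -5/2
Edge 5: B (sign +) -> bounds (-5/2, -2), value = -9/4
Edge 6: B (sign +) -> bounds (-9/4, -2), value = -17/8
Game value = -17/8

-17/8


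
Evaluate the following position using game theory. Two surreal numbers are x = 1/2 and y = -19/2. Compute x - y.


x = 1/2, y = -19/2
Converting to common denominator: 2
x = 1/2, y = -19/2
x - y = 1/2 - -19/2 = 10

10


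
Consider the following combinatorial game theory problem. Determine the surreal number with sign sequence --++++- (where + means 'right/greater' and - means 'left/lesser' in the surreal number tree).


Sign expansion: --++++-
Rule: track bounds (lo, hi), initially (-inf, +inf). On '+', the current value becomes lo and we move to the simplest number in (value, hi): value + 1 if hi = +inf, otherwise the midpoint (value + hi)/2. On '-', the current value becomes hi and we move to value - 1 if lo = -inf, otherwise the midpoint (lo + value)/2.
Start at 0.
Step 1: sign = -, move left. Bounds: (-inf, 0). Value = -1
Step 2: sign = -, move left. Bounds: (-inf, -1). Value = -2
Step 3: sign = +, move right. Bounds: (-2, -1). Value = -3/2
Step 4: sign = +, move right. Bounds: (-3/2, -1). Value = -5/4
Step 5: sign = +, move right. Bounds: (-5/4, -1). Value = -9/8
Step 6: sign = +, move right. Bounds: (-9/8, -1). Value = -17/16
Step 7: sign = -, move left. Bounds: (-9/8, -17/16). Value = -35/32
The surreal number with sign expansion --++++- is -35/32.

-35/32


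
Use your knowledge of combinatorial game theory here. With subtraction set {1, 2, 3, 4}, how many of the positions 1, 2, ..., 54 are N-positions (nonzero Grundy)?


Subtraction set S = {1, 2, 3, 4}, so G(n) = n mod 5.
G(n) = 0 when n is a multiple of 5.
Multiples of 5 in [1, 54]: 10
N-positions (nonzero Grundy) = 54 - 10 = 44

44


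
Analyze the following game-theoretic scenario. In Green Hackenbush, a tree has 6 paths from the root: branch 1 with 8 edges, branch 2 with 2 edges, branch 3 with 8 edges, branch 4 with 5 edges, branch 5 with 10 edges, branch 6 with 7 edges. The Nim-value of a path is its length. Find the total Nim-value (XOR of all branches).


The tree has 6 branches from the ground vertex.
In Green Hackenbush, the Nim-value of a simple path of length k is k.
Branch 1: length 8, Nim-value = 8
Branch 2: length 2, Nim-value = 2
Branch 3: length 8, Nim-value = 8
Branch 4: length 5, Nim-value = 5
Branch 5: length 10, Nim-value = 10
Branch 6: length 7, Nim-value = 7
Total Nim-value = XOR of all branch values:
0 XOR 8 = 8
8 XOR 2 = 10
10 XOR 8 = 2
2 XOR 5 = 7
7 XOR 10 = 13
13 XOR 7 = 10
Nim-value of the tree = 10

10


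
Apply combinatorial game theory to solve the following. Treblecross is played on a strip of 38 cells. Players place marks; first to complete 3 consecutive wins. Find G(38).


Treblecross: place X on empty cells; 3-in-a-row wins.
Playing within two cells of an existing X lets the opponent win at once, so sensible play treats the cells i-2..i+2 around each X as dead. The player left with no safe cell loses, so this is a normal-play take-away game on strips of safe cells.
Placing X at cell i (0-indexed) of a strip of k safe cells leaves independent strips of sizes max(0, i-2) and max(0, k-i-3). Hence G(k) = mex{ G(max(0,i-2)) XOR G(max(0,k-i-3)) : 0 <= i < k }, with G(0) = 0.
G(1): splits (0,0):0^0=0 -> mex({0}) = 1
G(2): splits (0,0):0^0=0 -> mex({0}) = 1
G(3): splits (0,0):0^0=0 -> mex({0}) = 1
G(4): splits (0,1):0^1=1 (0,0):0^0=0 -> mex({0, 1}) = 2
G(5): splits (0,2):0^1=1 (0,1):0^1=1 (0,0):0^0=0 -> mex({0, 1}) = 2
G(6) = mex({1}) = 0
G(7) = mex({0, 1, 2}) = 3
G(8) = mex({0, 1, 2}) = 3
G(9) = mex({0, 2}) = 1
G(10) = mex({0, 2, 3}) = 1
G(11) = mex({0, 3}) = 1
G(12) = mex({1, 3}) = 0
G(13) = mex({0, 1, 2, 3}) = 4
G(14) = mex({0, 1, 2}) = 3
G(15) = mex({0, 1, 2}) = 3
G(16) = mex({0, 1, 2, 4}) = 3
G(17) = mex({0, 1, 3, 4}) = 2
G(18) = mex({0, 1, 3, 4}) = 2
G(19) = mex({0, 1, 3, 5}) = 2
G(20) = mex({0, 1, 2, 3, 5}) = 4
G(21) = mex({0, 1, 2, 3, 5}) = 4
G(22) = mex({1, 2, 6}) = 0
G(23) = mex({0, 1, 2, 3, 4, 6}) = 5
G(24) = mex({0, 1, 2, 3, 4}) = 5
G(25) = mex({0, 1, 3, 4, 7}) = 2
G(26) = mex({0, 1, 3, 4, 5, 7}) = 2
G(27) = mex({0, 1, 3, 5}) = 2
G(28) = mex({0, 1, 2, 5}) = 3
G(29) = mex({0, 1, 2, 4, 5, 6}) = 3
G(30) = mex({1, 2, 4, 6}) = 0
G(31) = mex({0, 1, 2, 3, 4, 6}) = 5
G(32) = mex({1, 2, 3, 4, 7}) = 0
G(33) = mex({0, 3, 7}) = 1
G(34) = mex({0, 2, 3, 5, 7}) = 1
G(35) = mex({0, 2, 3, 5, 6}) = 1
G(36) = mex({0, 1, 2, 5, 6}) = 3
G(37) = mex({0, 1, 2, 4, 5, 6}) = 3
G(38) = mex({0, 1, 2, 4}) = 3
Therefore G(38) = 3.

3


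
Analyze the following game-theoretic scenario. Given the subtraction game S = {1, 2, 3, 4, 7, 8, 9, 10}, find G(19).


The subtraction set is S = {1, 2, 3, 4, 7, 8, 9, 10}.
G(k) = mex{ G(k - s) : s in S, s <= k }. We compute iteratively: G(0) = 0.
G(1) = mex({0}) = 1
G(2) = mex({0, 1}) = 2
G(3) = mex({0, 1, 2}) = 3
G(4) = mex({0, 1, 2, 3}) = 4
G(5) = mex({1, 2, 3, 4}) = 0
G(6) = mex({0, 2, 3, 4}) = 1
G(7) = mex({0, 1, 3, 4}) = 2
G(8) = mex({0, 1, 2, 4}) = 3
G(9) = mex({0, 1, 2, 3}) = 4
G(10) = mex({0, 1, 2, 3, 4}) = 5
G(11) = mex({1, 2, 3, 4, 5}) = 0
G(12) = mex({0, 2, 3, 4, 5}) = 1
G(13) = mex({0, 1, 3, 4, 5}) = 2
G(14) = mex({0, 1, 2, 4, 5}) = 3
G(15) = mex({0, 1, 2, 3}) = 4
G(16) = mex({1, 2, 3, 4}) = 0
G(17) = mex({0, 2, 3, 4, 5}) = 1
G(18) = mex({0, 1, 3, 4, 5}) = 2
G(19) = mex({0, 1, 2, 4, 5}) = 3
Therefore G(19) = 3.

3


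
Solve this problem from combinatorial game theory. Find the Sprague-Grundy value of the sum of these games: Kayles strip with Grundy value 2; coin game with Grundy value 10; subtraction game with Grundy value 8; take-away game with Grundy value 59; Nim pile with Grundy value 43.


By the Sprague-Grundy theorem, the Grundy value of a sum of games is the XOR of individual Grundy values.
Kayles strip: Grundy value = 2. Running XOR: 0 XOR 2 = 2
coin game: Grundy value = 10. Running XOR: 2 XOR 10 = 8
subtraction game: Grundy value = 8. Running XOR: 8 XOR 8 = 0
take-away game: Grundy value = 59. Running XOR: 0 XOR 59 = 59
Nim pile: Grundy value = 43. Running XOR: 59 XOR 43 = 16
The combined Grundy value is 16.

16


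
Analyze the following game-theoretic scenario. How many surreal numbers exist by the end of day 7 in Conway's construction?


Day 0: {|} = 0 is born. Count = 1.
Day n: the number of surreal numbers born by day n is 2^(n+1) - 1.
By day 0: 2^1 - 1 = 1
By day 1: 2^2 - 1 = 3
By day 2: 2^3 - 1 = 7
By day 3: 2^4 - 1 = 15
By day 4: 2^5 - 1 = 31
By day 5: 2^6 - 1 = 63
By day 6: 2^7 - 1 = 127
By day 7: 2^8 - 1 = 255
By day 7: 255 surreal numbers.

255


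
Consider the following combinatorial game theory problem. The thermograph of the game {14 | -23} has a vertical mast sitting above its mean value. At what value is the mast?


Game = {14 | -23}, a switch {a | b} with numbers a > b.
Its thermograph has left wall a - t and right wall b + t, which meet at t = (a - b)/2, where both equal (a + b)/2. So the mast (mean value) is at (a + b)/2.
Mean = (14 + (-23))/2 = -9/2 = -9/2

-9/2


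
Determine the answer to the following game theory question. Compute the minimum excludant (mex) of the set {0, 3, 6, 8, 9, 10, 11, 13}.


Set = {0, 3, 6, 8, 9, 10, 11, 13}
0 is in the set.
1 is NOT in the set. This is the mex.
mex = 1

1


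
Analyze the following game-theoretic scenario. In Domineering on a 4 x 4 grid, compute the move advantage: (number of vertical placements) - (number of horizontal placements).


Board is 4 x 4 (rows x cols).
Left (vertical) placements: (rows-1) * cols = 3 * 4 = 12
Right (horizontal) placements: rows * (cols-1) = 4 * 3 = 12
Advantage = Left - Right = 12 - 12 = 0

0


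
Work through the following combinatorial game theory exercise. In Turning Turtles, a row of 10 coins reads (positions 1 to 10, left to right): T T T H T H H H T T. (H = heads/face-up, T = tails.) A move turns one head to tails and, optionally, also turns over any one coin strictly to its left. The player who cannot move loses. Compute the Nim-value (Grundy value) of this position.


Coins: T T T H T H H H T T
Key fact: a single head at position k behaves exactly like a Nim heap of size k (turning it to T and optionally flipping a coin at j < k corresponds to moving the heap from k to j, or to 0), and heads combine as a disjunctive sum (two heads at the same place would cancel, matching j XOR j = 0). So the Nim-value is the XOR of the 1-indexed positions of the heads.
Face-up positions (1-indexed): [4, 6, 7, 8]
XOR 0 with 4: 0 XOR 4 = 4
XOR 4 with 6: 4 XOR 6 = 2
XOR 2 with 7: 2 XOR 7 = 5
XOR 5 with 8: 5 XOR 8 = 13
Nim-value = 13

13


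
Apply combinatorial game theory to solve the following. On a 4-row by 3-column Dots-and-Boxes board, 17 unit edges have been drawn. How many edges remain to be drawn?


Grid: 4 x 3 boxes, i.e. 5 rows and 4 columns of dots.
Horizontal edges: (rows + 1) * cols = 5 * 3 = 15
Vertical edges: rows * (cols + 1) = 4 * 4 = 16
Total edges: 15 + 16 = 31
Edges drawn: 17
Remaining: 31 - 17 = 14

14


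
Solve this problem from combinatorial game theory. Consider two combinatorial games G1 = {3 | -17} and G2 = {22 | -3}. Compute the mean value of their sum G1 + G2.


G1 = {3 | -17}, G2 = {22 | -3}
Each is a switch {a | b} with numbers a > b; its mean value is (a + b)/2, and mean value is additive over game sums: m(G1 + G2) = m(G1) + m(G2).
Mean of G1 = (3 + (-17))/2 = -14/2 = -7
Mean of G2 = (22 + (-3))/2 = 19/2 = 19/2
Mean of G1 + G2 = -7 + 19/2 = 5/2

5/2


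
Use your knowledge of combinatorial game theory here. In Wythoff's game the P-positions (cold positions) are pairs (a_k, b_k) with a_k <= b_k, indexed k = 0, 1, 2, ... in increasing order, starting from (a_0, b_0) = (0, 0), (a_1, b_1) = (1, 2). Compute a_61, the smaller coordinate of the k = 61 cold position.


By Wythoff's theorem, a_k = floor(k * phi) and b_k = floor(k * phi^2) = a_k + k, where phi = (1 + sqrt(5))/2 is the golden ratio.
phi = (1 + sqrt(5))/2 = 1.618034
k = 61
k * phi = 61 * 1.618034 = 98.700073
a_61 = floor(k * phi) = 98

98


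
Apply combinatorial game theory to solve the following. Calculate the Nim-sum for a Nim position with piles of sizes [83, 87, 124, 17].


We need the XOR (exclusive or) of all pile sizes.
After XOR-ing pile 1 (size 83): 0 XOR 83 = 83
After XOR-ing pile 2 (size 87): 83 XOR 87 = 4
After XOR-ing pile 3 (size 124): 4 XOR 124 = 120
After XOR-ing pile 4 (size 17): 120 XOR 17 = 105
The Nim-value of this position is 105.

105


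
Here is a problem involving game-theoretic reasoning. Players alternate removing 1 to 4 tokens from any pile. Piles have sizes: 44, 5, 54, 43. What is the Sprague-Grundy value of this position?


Subtraction set: {1, 2, 3, 4}
For this subtraction set, G(n) = n mod 5 (period = max + 1 = 5).
Pile 1 (size 44): G(44) = 44 mod 5 = 4
Pile 2 (size 5): G(5) = 5 mod 5 = 0
Pile 3 (size 54): G(54) = 54 mod 5 = 4
Pile 4 (size 43): G(43) = 43 mod 5 = 3
Total Grundy value = XOR of all: 4 XOR 0 XOR 4 XOR 3 = 3

3


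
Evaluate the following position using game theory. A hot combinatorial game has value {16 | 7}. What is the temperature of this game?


The game is {16 | 7}, a switch {a | b} with numbers a > b.
Cooling {a | b} by t gives {a - t | b + t}, which stops being hot when a - t = b + t, i.e. at t = (a - b)/2. So the temperature of a switch is (a - b)/2.
Temperature = (Left option - Right option) / 2
= (16 - (7)) / 2
= 9 / 2
= 9/2

9/2


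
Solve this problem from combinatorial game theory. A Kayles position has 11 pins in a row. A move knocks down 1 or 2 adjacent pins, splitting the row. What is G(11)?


Kayles: a move removes 1 or 2 adjacent pins from a contiguous row.
Removing pins from a row of k leaves two independent rows (a, b) with a + b = k - 1 (one pin) or a + b = k - 2 (two pins); an end removal gives a = 0.
By Sprague-Grundy, G(k) = mex{ G(a) XOR G(b) } over all these splits. G(0) = 0.
G(1): splits (0,0):0^0=0 -> mex({0}) = 1
G(2): splits (0,1):0^1=1 (0,0):0^0=0 -> mex({0, 1}) = 2
G(3): splits (0,2):0^2=2 (1,1):1^1=0 (0,1):0^1=1 -> mex({0, 1, 2}) = 3
G(4): splits (0,3):0^3=3 (1,2):1^2=3 (0,2):0^2=2 (1,1):1^1=0 -> mex({0, 2, 3}) = 1
G(5): splits (0,4):0^1=1 (1,3):1^3=2 (2,2):2^2=0 (0,3):0^3=3 (1,2):1^2=3 -> mex({0, 1, 2, 3}) = 4
G(6) = mex({0, 1, 2, 4}) = 3
G(7) = mex({0, 1, 3, 4, 5}) = 2
G(8) = mex({0, 2, 3, 5, 6}) = 1
G(9) = mex({0, 1, 2, 3, 6, 7}) = 4
G(10) = mex({0, 1, 3, 4, 5, 7}) = 2
G(11) = mex({0, 1, 2, 3, 4, 5}) = 6
Therefore G(11) = 6.

6


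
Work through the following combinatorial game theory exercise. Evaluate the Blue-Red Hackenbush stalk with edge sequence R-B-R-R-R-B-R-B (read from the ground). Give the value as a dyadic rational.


Edges (from ground): R-B-R-R-R-B-R-B
By Berlekamp's sign-expansion rule, a Blue-Red Hackenbush stalk has the value of the surreal number whose sign sequence is the edge sequence with B -> + and R -> -.
Sign sequence: -+---+-+
Trace the sign expansion in the surreal number tree, starting from 0:
Edge 1: R (sign -) -> bounds (-inf, 0), value = -1
Edge 2: B (sign +) -> bounds (-1, 0), value = -1/2
Edge 3: R (sign -) -> bounds (-1, -1/2), value = -3/4
Edge 4: R (sign -) -> bounds (-1, -3/4), value = -7/8
Edge 5: R (sign -) -> bounds (-1, -7/8), value = -15/16
Edge 6: B (sign +) -> bounds (-15/16, -7/8), value = -29/32
Edge 7: R (sign -) -> bounds (-15/16, -29/32), value = -59/64
Edge 8: B (sign +) -> bounds (-59/64, -29/32), value = -117/128
Game value = -117/128

-117/128


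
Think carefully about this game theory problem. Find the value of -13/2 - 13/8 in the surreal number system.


x = -13/2, y = 13/8
Converting to common denominator: 8
x = -52/8, y = 13/8
x - y = -13/2 - 13/8 = -65/8

-65/8


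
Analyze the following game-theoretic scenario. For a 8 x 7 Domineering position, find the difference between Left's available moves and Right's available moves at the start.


Board is 8 x 7 (rows x cols).
Left (vertical) placements: (rows-1) * cols = 7 * 7 = 49
Right (horizontal) placements: rows * (cols-1) = 8 * 6 = 48
Advantage = Left - Right = 49 - 48 = 1

1


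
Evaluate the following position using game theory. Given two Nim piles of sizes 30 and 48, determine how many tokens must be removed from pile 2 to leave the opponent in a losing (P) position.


Piles: 30 and 48
Current XOR: 30 XOR 48 = 46 (non-zero, so this is an N-position).
To make the XOR zero, we need to find a move that balances the piles.
For pile 2 (size 48): target = 48 XOR 46 = 30
We reduce pile 2 from 48 to 30.
Tokens removed: 48 - 30 = 18
Verification: 30 XOR 30 = 0

18


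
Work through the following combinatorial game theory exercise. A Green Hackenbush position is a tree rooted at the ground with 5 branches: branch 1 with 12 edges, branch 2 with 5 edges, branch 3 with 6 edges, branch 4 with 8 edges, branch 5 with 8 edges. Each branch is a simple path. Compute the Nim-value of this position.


The tree has 5 branches from the ground vertex.
In Green Hackenbush, the Nim-value of a simple path of length k is k.
Branch 1: length 12, Nim-value = 12
Branch 2: length 5, Nim-value = 5
Branch 3: length 6, Nim-value = 6
Branch 4: length 8, Nim-value = 8
Branch 5: length 8, Nim-value = 8
Total Nim-value = XOR of all branch values:
0 XOR 12 = 12
12 XOR 5 = 9
9 XOR 6 = 15
15 XOR 8 = 7
7 XOR 8 = 15
Nim-value of the tree = 15

15


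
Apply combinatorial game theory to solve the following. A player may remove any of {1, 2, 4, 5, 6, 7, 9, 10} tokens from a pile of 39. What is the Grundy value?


The subtraction set is S = {1, 2, 4, 5, 6, 7, 9, 10}.
G(k) = mex{ G(k - s) : s in S, s <= k }. We compute iteratively: G(0) = 0.
G(1) = mex({0}) = 1
G(2) = mex({0, 1}) = 2
G(3) = mex({1, 2}) = 0
G(4) = mex({0, 2}) = 1
G(5) = mex({0, 1}) = 2
G(6) = mex({0, 1, 2}) = 3
G(7) = mex({0, 1, 2, 3}) = 4
G(8) = mex({0, 1, 2, 3, 4}) = 5
G(9) = mex({0, 1, 2, 4, 5}) = 3
G(10) = mex({0, 1, 2, 3, 5}) = 4
G(11) = mex({1, 2, 3, 4}) = 0
G(12) = mex({0, 2, 3, 4, 5}) = 1
G(13) = mex({0, 1, 3, 4, 5}) = 2
G(14) = mex({1, 2, 3, 4, 5}) = 0
G(15) = mex({0, 2, 3, 4, 5}) = 1
G(16) = mex({0, 1, 3, 4}) = 2
G(17) = mex({0, 1, 2, 4, 5}) = 3
G(18) = mex({0, 1, 2, 3, 5}) = 4
G(19) = mex({0, 1, 2, 3, 4}) = 5
G(20) = mex({0, 1, 2, 4, 5}) = 3
Observe that G(11)..G(20) = 0, 1, 2, 0, 1, 2, 3, 4, 5, 3 repeats G(0)..G(9) = 0, 1, 2, 0, 1, 2, 3, 4, 5, 3.
For k >= max(S) = 10, G(k) is determined by the previous 10 values G(k-10)..G(k-1); a window of 10 consecutive values has recurred shifted by 11, so by induction G(k + 11) = G(k) for all k >= 0: the sequence is periodic from the start with period 11.
One period: G(0..10) = 0, 1, 2, 0, 1, 2, 3, 4, 5, 3, 4.
39 mod 11 = 6, so G(39) = G(6) = 3.

3


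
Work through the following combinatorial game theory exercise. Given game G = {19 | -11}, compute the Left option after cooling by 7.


Original game: {19 | -11} (a switch {a | b} with a > b).
Cooling by t (for t below the temperature (a - b)/2 = 15) taxes each move by t: {a | b} cooled by t is {a - t | b + t}.
Cooling amount: t = 7
Cooled Left option: 19 - 7 = 12
Cooled Right option: -11 + 7 = -4
Cooled game: {12 | -4}
Left option = 12

12


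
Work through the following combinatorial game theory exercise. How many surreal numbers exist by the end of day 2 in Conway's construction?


Day 0: {|} = 0 is born. Count = 1.
Day n: the number of surreal numbers born by day n is 2^(n+1) - 1.
By day 0: 2^1 - 1 = 1
By day 1: 2^2 - 1 = 3
By day 2: 2^3 - 1 = 7
By day 2: 7 surreal numbers.

7


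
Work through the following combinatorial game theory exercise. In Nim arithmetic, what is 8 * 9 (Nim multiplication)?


Nim multiplication is bilinear over XOR: (u XOR v) * w = (u*w) XOR (v*w).
So we split each operand into its bit components and XOR the pairwise Nim products.
8 = 8 (as XOR of powers of 2).
9 = 1 + 8 (as XOR of powers of 2).
Using the standard Nim-product table on single bits:
  2*2 = 3,   2*4 = 8,   2*8 = 12,
  4*4 = 6,   4*8 = 11,  8*8 = 13,
and  1*x = x (identity), k*l = l*k (commutative).
Pairwise Nim products:
  8 * 1 = 8
  8 * 8 = 13
XOR them: 8 XOR 13 = 5.
Result: 8 * 9 = 5 (in Nim).

5


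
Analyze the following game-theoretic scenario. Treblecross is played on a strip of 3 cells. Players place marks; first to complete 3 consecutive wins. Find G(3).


Treblecross: place X on empty cells; 3-in-a-row wins.
Playing within two cells of an existing X lets the opponent win at once, so sensible play treats the cells i-2..i+2 around each X as dead. The player left with no safe cell loses, so this is a normal-play take-away game on strips of safe cells.
Placing X at cell i (0-indexed) of a strip of k safe cells leaves independent strips of sizes max(0, i-2) and max(0, k-i-3). Hence G(k) = mex{ G(max(0,i-2)) XOR G(max(0,k-i-3)) : 0 <= i < k }, with G(0) = 0.
G(1): splits (0,0):0^0=0 -> mex({0}) = 1
G(2): splits (0,0):0^0=0 -> mex({0}) = 1
G(3): splits (0,0):0^0=0 -> mex({0}) = 1
Therefore G(3) = 1.

1


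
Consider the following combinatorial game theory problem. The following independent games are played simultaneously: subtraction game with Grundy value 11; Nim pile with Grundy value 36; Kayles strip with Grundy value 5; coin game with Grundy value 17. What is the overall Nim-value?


By the Sprague-Grundy theorem, the Grundy value of a sum of games is the XOR of individual Grundy values.
subtraction game: Grundy value = 11. Running XOR: 0 XOR 11 = 11
Nim pile: Grundy value = 36. Running XOR: 11 XOR 36 = 47
Kayles strip: Grundy value = 5. Running XOR: 47 XOR 5 = 42
coin game: Grundy value = 17. Running XOR: 42 XOR 17 = 59
The combined Grundy value is 59.

59


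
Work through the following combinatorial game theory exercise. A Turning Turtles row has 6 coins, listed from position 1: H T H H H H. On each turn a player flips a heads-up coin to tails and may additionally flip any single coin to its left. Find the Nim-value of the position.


Coins: H T H H H H
Key fact: a single head at position k behaves exactly like a Nim heap of size k (turning it to T and optionally flipping a coin at j < k corresponds to moving the heap from k to j, or to 0), and heads combine as a disjunctive sum (two heads at the same place would cancel, matching j XOR j = 0). So the Nim-value is the XOR of the 1-indexed positions of the heads.
Face-up positions (1-indexed): [1, 3, 4, 5, 6]
XOR 0 with 1: 0 XOR 1 = 1
XOR 1 with 3: 1 XOR 3 = 2
XOR 2 with 4: 2 XOR 4 = 6
XOR 6 with 5: 6 XOR 5 = 3
XOR 3 with 6: 3 XOR 6 = 5
Nim-value = 5

5


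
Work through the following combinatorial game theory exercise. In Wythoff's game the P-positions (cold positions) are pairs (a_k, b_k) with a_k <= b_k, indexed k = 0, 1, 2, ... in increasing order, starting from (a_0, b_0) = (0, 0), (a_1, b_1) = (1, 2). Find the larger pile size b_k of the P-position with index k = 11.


By Wythoff's theorem, a_k = floor(k * phi) and b_k = floor(k * phi^2) = a_k + k, where phi = (1 + sqrt(5))/2 is the golden ratio.
phi = (1 + sqrt(5))/2 = 1.618034
phi^2 = phi + 1 = 2.618034
k = 11
k * phi^2 = 11 * 2.618034 = 28.798374
b_11 = floor(k * phi^2) = 28 (check: a_11 + k = 17 + 11 = 28)

28


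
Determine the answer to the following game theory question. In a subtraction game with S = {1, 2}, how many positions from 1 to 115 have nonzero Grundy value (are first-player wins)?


Subtraction set S = {1, 2}, so G(n) = n mod 3.
G(n) = 0 when n is a multiple of 3.
Multiples of 3 in [1, 115]: 38
N-positions (nonzero Grundy) = 115 - 38 = 77

77


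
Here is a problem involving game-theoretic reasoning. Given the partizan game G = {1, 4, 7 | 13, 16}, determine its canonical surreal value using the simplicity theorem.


Left options: {1, 4, 7}, max = 7
Right options: {13, 16}, min = 13
All options are numbers and max(Left) < min(Right), so by the simplicity theorem the value is the simplest (earliest-born) number strictly between 7 and 13.
Integers 8 through 12 all lie strictly between 7 and 13.
Among integers, the simplest (lowest birthday = smallest |n|; 0 is born on day 0, +-n on day n) is 8.
No non-integer in the interval can be simpler: if x is a non-integer in the interval, then floor(x) or ceil(x) also lies in the interval (the interval contains an integer), and both are proper prefixes of x's sign expansion, i.e. born earlier. So the game value is 8.
Game value = 8

8


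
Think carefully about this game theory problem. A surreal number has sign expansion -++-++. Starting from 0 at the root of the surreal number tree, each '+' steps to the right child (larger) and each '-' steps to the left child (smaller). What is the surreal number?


Sign expansion: -++-++
Rule: track bounds (lo, hi), initially (-inf, +inf). On '+', the current value becomes lo and we move to the simplest number in (value, hi): value + 1 if hi = +inf, otherwise the midpoint (value + hi)/2. On '-', the current value becomes hi and we move to value - 1 if lo = -inf, otherwise the midpoint (lo + value)/2.
Start at 0.
Step 1: sign = -, move left. Bounds: (-inf, 0). Value = -1
Step 2: sign = +, move right. Bounds: (-1, 0). Value = -1/2
Step 3: sign = +, move right. Bounds: (-1/2, 0). Value = -1/4
Step 4: sign = -, move left. Bounds: (-1/2, -1/4). Value = -3/8
Step 5: sign = +, move right. Bounds: (-3/8, -1/4). Value = -5/16
Step 6: sign = +, move right. Bounds: (-5/16, -1/4). Value = -9/32
The surreal number with sign expansion -++-++ is -9/32.

-9/32


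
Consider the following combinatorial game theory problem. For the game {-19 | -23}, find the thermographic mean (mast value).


Game = {-19 | -23}, a switch {a | b} with numbers a > b.
Its thermograph has left wall a - t and right wall b + t, which meet at t = (a - b)/2, where both equal (a + b)/2. So the mast (mean value) is at (a + b)/2.
Mean = (-19 + (-23))/2 = -42/2 = -21

-21


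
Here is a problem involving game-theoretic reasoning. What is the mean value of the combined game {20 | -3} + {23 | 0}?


G1 = {20 | -3}, G2 = {23 | 0}
Each is a switch {a | b} with numbers a > b; its mean value is (a + b)/2, and mean value is additive over game sums: m(G1 + G2) = m(G1) + m(G2).
Mean of G1 = (20 + (-3))/2 = 17/2 = 17/2
Mean of G2 = (23 + (0))/2 = 23/2 = 23/2
Mean of G1 + G2 = 17/2 + 23/2 = 20

20


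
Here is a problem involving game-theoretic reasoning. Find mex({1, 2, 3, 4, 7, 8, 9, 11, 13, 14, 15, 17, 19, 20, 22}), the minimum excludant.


Set = {1, 2, 3, 4, 7, 8, 9, 11, 13, 14, 15, 17, 19, 20, 22}
0 is NOT in the set. This is the mex.
mex = 0

0


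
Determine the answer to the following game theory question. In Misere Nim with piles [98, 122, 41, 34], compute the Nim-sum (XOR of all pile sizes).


We need the XOR (exclusive or) of all pile sizes.
After XOR-ing pile 1 (size 98): 0 XOR 98 = 98
After XOR-ing pile 2 (size 122): 98 XOR 122 = 24
After XOR-ing pile 3 (size 41): 24 XOR 41 = 49
After XOR-ing pile 4 (size 34): 49 XOR 34 = 19
The Nim-value of this position is 19.

19


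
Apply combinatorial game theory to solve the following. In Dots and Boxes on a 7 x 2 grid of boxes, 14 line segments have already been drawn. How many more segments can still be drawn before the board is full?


Grid: 7 x 2 boxes, i.e. 8 rows and 3 columns of dots.
Horizontal edges: (rows + 1) * cols = 8 * 2 = 16
Vertical edges: rows * (cols + 1) = 7 * 3 = 21
Total edges: 16 + 21 = 37
Edges drawn: 14
Remaining: 37 - 14 = 23

23


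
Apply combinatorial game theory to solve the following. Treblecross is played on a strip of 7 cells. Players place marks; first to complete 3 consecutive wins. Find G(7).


Treblecross: place X on empty cells; 3-in-a-row wins.
Playing within two cells of an existing X lets the opponent win at once, so sensible play treats the cells i-2..i+2 around each X as dead. The player left with no safe cell loses, so this is a normal-play take-away game on strips of safe cells.
Placing X at cell i (0-indexed) of a strip of k safe cells leaves independent strips of sizes max(0, i-2) and max(0, k-i-3). Hence G(k) = mex{ G(max(0,i-2)) XOR G(max(0,k-i-3)) : 0 <= i < k }, with G(0) = 0.
G(1): splits (0,0):0^0=0 -> mex({0}) = 1
G(2): splits (0,0):0^0=0 -> mex({0}) = 1
G(3): splits (0,0):0^0=0 -> mex({0}) = 1
G(4): splits (0,1):0^1=1 (0,0):0^0=0 -> mex({0, 1}) = 2
G(5): splits (0,2):0^1=1 (0,1):0^1=1 (0,0):0^0=0 -> mex({0, 1}) = 2
G(6) = mex({1}) = 0
G(7) = mex({0, 1, 2}) = 3
Therefore G(7) = 3.

3


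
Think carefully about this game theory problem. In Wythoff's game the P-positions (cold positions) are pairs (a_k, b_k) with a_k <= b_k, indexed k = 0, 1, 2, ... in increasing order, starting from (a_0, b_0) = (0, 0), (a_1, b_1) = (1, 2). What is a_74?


By Wythoff's theorem, a_k = floor(k * phi) and b_k = floor(k * phi^2) = a_k + k, where phi = (1 + sqrt(5))/2 is the golden ratio.
phi = (1 + sqrt(5))/2 = 1.618034
k = 74
k * phi = 74 * 1.618034 = 119.734515
a_74 = floor(k * phi) = 119

119


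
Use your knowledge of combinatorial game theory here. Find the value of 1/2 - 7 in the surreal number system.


x = 1/2, y = 7
Converting to common denominator: 2
x = 1/2, y = 14/2
x - y = 1/2 - 7 = -13/2

-13/2


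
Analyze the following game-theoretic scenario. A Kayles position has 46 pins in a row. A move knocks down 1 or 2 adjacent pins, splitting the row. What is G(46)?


Kayles: a move removes 1 or 2 adjacent pins from a contiguous row.
Removing pins from a row of k leaves two independent rows (a, b) with a + b = k - 1 (one pin) or a + b = k - 2 (two pins); an end removal gives a = 0.
By Sprague-Grundy, G(k) = mex{ G(a) XOR G(b) } over all these splits. G(0) = 0.
G(1): splits (0,0):0^0=0 -> mex({0}) = 1
G(2): splits (0,1):0^1=1 (0,0):0^0=0 -> mex({0, 1}) = 2
G(3): splits (0,2):0^2=2 (1,1):1^1=0 (0,1):0^1=1 -> mex({0, 1, 2}) = 3
G(4): splits (0,3):0^3=3 (1,2):1^2=3 (0,2):0^2=2 (1,1):1^1=0 -> mex({0, 2, 3}) = 1
G(5): splits (0,4):0^1=1 (1,3):1^3=2 (2,2):2^2=0 (0,3):0^3=3 (1,2):1^2=3 -> mex({0, 1, 2, 3}) = 4
G(6) = mex({0, 1, 2, 4}) = 3
G(7) = mex({0, 1, 3, 4, 5}) = 2
G(8) = mex({0, 2, 3, 5, 6}) = 1
G(9) = mex({0, 1, 2, 3, 6, 7}) = 4
G(10) = mex({0, 1, 3, 4, 5, 7}) = 2
G(11) = mex({0, 1, 2, 3, 4, 5}) = 6
G(12) = mex({0, 1, 2, 3, 5, 6, 7}) = 4
G(13) = mex({0, 2, 3, 4, 6, 7}) = 1
G(14) = mex({0, 1, 4, 5, 6, 7}) = 2
G(15) = mex({0, 1, 2, 3, 4, 5, 6}) = 7
G(16) = mex({0, 2, 3, 5, 6, 7}) = 1
G(17) = mex({0, 1, 2, 3, 5, 6, 7}) = 4
G(18) = mex({0, 1, 2, 4, 5, 6}) = 3
G(19) = mex({0, 1, 3, 4, 5, 7}) = 2
G(20) = mex({0, 2, 3, 4, 5, 6, 7}) = 1
G(21) = mex({0, 1, 2, 3, 5, 6, 7}) = 4
G(22) = mex({0, 1, 2, 3, 4, 5, 7}) = 6
G(23) = mex({0, 1, 2, 3, 4, 5, 6}) = 7
G(24) = mex({0, 1, 2, 3, 5, 6, 7}) = 4
G(25) = mex({0, 2, 3, 4, 6, 7}) = 1
G(26) = mex({0, 1, 3, 4, 5, 6, 7}) = 2
G(27) = mex({0, 1, 2, 3, 4, 5, 6, 7}) = 8
G(28) = mex({0, 1, 2, 3, 4, 6, 7, 8}) = 5
G(29) = mex({0, 1, 2, 3, 5, 6, 7, 8, 9}) = 4
G(30) = mex({0, 1, 2, 3, 4, 5, 6, 9, 10}) = 7
G(31) = mex({0, 1, 3, 4, 5, 7, 10, 11}) = 2
G(32) = mex({0, 2, 3, 4, 5, 6, 7, 9, 11}) = 1
G(33) = mex({0, 1, 2, 3, 4, 5, 6, 7, 9, 12}) = 8
G(34) = mex({0, 1, 2, 3, 4, 5, 7, 8, 11, 12}) = 6
G(35) = mex({0, 1, 2, 3, 4, 5, 6, 8, 9, 10, 11}) = 7
G(36) = mex({0, 1, 2, 3, 5, 6, 7, 9, 10}) = 4
G(37) = mex({0, 2, 3, 4, 6, 7, 9, 10, 11, 12}) = 1
G(38) = mex({0, 1, 3, 4, 5, 6, 7, 9, 10, 11, 12}) = 2
G(39) = mex({0, 1, 2, 4, 5, 6, 7, 9, 10, 12, 14}) = 3
G(40) = mex({0, 2, 3, 4, 6, 7, 11, 12, 14}) = 1
G(41) = mex({0, 1, 2, 3, 5, 6, 7, 9, 10, 11, 12}) = 4
G(42) = mex({0, 1, 2, 3, 4, 5, 6, 9, 10}) = 7
G(43) = mex({0, 1, 3, 4, 5, 7, 9, 10, 12, 15}) = 2
G(44) = mex({0, 2, 3, 4, 5, 6, 7, 9, 10, 12, 15}) = 1
G(45) = mex({0, 1, 2, 3, 4, 5, 6, 7, 9, 10, 12, 14}) = 8
G(46) = mex({0, 1, 3, 4, 5, 7, 8, 11, 12, 14}) = 2
Therefore G(46) = 2.

2


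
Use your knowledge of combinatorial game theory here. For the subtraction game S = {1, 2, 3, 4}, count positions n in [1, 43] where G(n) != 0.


Subtraction set S = {1, 2, 3, 4}, so G(n) = n mod 5.
G(n) = 0 when n is a multiple of 5.
Multiples of 5 in [1, 43]: 8
N-positions (nonzero Grundy) = 43 - 8 = 35

35


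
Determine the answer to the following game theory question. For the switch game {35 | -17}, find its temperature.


The game is {35 | -17}, a switch {a | b} with numbers a > b.
Cooling {a | b} by t gives {a - t | b + t}, which stops being hot when a - t = b + t, i.e. at t = (a - b)/2. So the temperature of a switch is (a - b)/2.
Temperature = (Left option - Right option) / 2
= (35 - (-17)) / 2
= 52 / 2
= 26

26


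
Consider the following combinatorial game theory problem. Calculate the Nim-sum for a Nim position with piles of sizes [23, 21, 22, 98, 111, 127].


We need the XOR (exclusive or) of all pile sizes.
After XOR-ing pile 1 (size 23): 0 XOR 23 = 23
After XOR-ing pile 2 (size 21): 23 XOR 21 = 2
After XOR-ing pile 3 (size 22): 2 XOR 22 = 20
After XOR-ing pile 4 (size 98): 20 XOR 98 = 118
After XOR-ing pile 5 (size 111): 118 XOR 111 = 25
After XOR-ing pile 6 (size 127): 25 XOR 127 = 102
The Nim-value of this position is 102.

102


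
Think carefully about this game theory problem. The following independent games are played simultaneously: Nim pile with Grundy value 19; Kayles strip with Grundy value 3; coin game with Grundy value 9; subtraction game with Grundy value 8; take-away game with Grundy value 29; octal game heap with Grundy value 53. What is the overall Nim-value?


By the Sprague-Grundy theorem, the Grundy value of a sum of games is the XOR of individual Grundy values.
Nim pile: Grundy value = 19. Running XOR: 0 XOR 19 = 19
Kayles strip: Grundy value = 3. Running XOR: 19 XOR 3 = 16
coin game: Grundy value = 9. Running XOR: 16 XOR 9 = 25
subtraction game: Grundy value = 8. Running XOR: 25 XOR 8 = 17
take-away game: Grundy value = 29. Running XOR: 17 XOR 29 = 12
octal game heap: Grundy value = 53. Running XOR: 12 XOR 53 = 57
The combined Grundy value is 57.

57


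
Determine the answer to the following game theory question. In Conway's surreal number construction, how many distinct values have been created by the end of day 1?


Day 0: {|} = 0 is born. Count = 1.
Day n: the number of surreal numbers born by day n is 2^(n+1) - 1.
By day 0: 2^1 - 1 = 1
By day 1: 2^2 - 1 = 3
By day 1: 3 surreal numbers.

3


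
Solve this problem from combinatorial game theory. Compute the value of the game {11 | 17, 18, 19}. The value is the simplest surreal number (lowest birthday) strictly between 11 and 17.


Left options: {11}, max = 11
Right options: {17, 18, 19}, min = 17
All options are numbers and max(Left) < min(Right), so by the simplicity theorem the value is the simplest (earliest-born) number strictly between 11 and 17.
Integers 12 through 16 all lie strictly between 11 and 17.
Among integers, the simplest (lowest birthday = smallest |n|; 0 is born on day 0, +-n on day n) is 12.
No non-integer in the interval can be simpler: if x is a non-integer in the interval, then floor(x) or ceil(x) also lies in the interval (the interval contains an integer), and both are proper prefixes of x's sign expansion, i.e. born earlier. So the game value is 12.
Game value = 12

12


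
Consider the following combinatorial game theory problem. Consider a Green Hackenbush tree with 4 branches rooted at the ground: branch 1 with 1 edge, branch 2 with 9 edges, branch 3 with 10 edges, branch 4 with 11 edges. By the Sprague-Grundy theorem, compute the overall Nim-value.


The tree has 4 branches from the ground vertex.
In Green Hackenbush, the Nim-value of a simple path of length k is k.
Branch 1: length 1, Nim-value = 1
Branch 2: length 9, Nim-value = 9
Branch 3: length 10, Nim-value = 10
Branch 4: length 11, Nim-value = 11
Total Nim-value = XOR of all branch values:
0 XOR 1 = 1
1 XOR 9 = 8
8 XOR 10 = 2
2 XOR 11 = 9
Nim-value of the tree = 9

9


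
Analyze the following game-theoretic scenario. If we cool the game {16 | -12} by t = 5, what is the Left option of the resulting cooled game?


Original game: {16 | -12} (a switch {a | b} with a > b).
Cooling by t (for t below the temperature (a - b)/2 = 14) taxes each move by t: {a | b} cooled by t is {a - t | b + t}.
Cooling amount: t = 5
Cooled Left option: 16 - 5 = 11
Cooled Right option: -12 + 5 = -7
Cooled game: {11 | -7}
Left option = 11

11


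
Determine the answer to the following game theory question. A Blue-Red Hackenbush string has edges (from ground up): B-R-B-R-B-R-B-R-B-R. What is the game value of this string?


Edges (from ground): B-R-B-R-B-R-B-R-B-R
By Berlekamp's sign-expansion rule, a Blue-Red Hackenbush stalk has the value of the surreal number whose sign sequence is the edge sequence with B -> + and R -> -.
Sign sequence: +-+-+-+-+-
Trace the sign expansion in the surreal number tree, starting from 0:
Edge 1: B (sign +) -> bounds (0, +inf), value = 1
Edge 2: R (sign -) -> bounds (0, 1), value = 1/2
Edge 3: B (sign +) -> bounds (1/2, 1), value = 3/4
Edge 4: R (sign -) -> bounds (1/2, 3/4), value = 5/8
Edge 5: B (sign +) -> bounds (5/8, 3/4), value = 11/16
Edge 6: R (sign -) -> bounds (5/8, 11/16), value = 21/32
Edge 7: B (sign +) -> bounds (21/32, 11/16), value = 43/64
Edge 8: R (sign -) -> bounds (21/32, 43/64), value = 85/128
Edge 9: B (sign +) -> bounds (85/128, 43/64), value = 171/256
Edge 10: R (sign -) -> bounds (85/128, 171/256), value = 341/512
Game value = 341/512

341/512


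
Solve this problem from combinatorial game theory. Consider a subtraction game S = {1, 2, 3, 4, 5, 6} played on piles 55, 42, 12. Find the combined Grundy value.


Subtraction set: {1, 2, 3, 4, 5, 6}
For this subtraction set, G(n) = n mod 7 (period = max + 1 = 7).
Pile 1 (size 55): G(55) = 55 mod 7 = 6
Pile 2 (size 42): G(42) = 42 mod 7 = 0
Pile 3 (size 12): G(12) = 12 mod 7 = 5
Total Grundy value = XOR of all: 6 XOR 0 XOR 5 = 3

3
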